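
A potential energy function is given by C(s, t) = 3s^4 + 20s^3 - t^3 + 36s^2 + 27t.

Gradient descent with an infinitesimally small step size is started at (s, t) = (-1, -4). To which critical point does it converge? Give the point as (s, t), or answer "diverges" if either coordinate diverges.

C is separable, so gradient descent decouples: s follows -∂C/∂s, t follows -∂C/∂t.
∂C/∂s = 12s(s + 2)(s + 3); at s=-1 this is -24, so s increases.
∂C/∂t = -3(t - 3)(t + 3); at t=-4 this is -21, so t increases.
s converges to its nearest critical value 0 (a local min of the s-part); t converges to -3. The iterate converges to (0, -3).

(0, -3)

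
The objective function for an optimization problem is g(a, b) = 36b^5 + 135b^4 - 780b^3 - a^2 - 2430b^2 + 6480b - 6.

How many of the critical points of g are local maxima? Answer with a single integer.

g separates as a function of a plus a function of b, so ∇g=0 decouples.
∂g/∂a = -2a = 0 at a ∈ {0}; ∂g/∂b = 180(b - 3)(b - 1)(b + 3)(b + 4) = 0 at b ∈ {-4, -3, 1, 3}.
The Hessian is diagonal: diag(g_aa, g_bb). Second derivatives: g_aa(0)=-2; g_bb(-4)=-6300, g_bb(-3)=4320, g_bb(1)=-7200, g_bb(3)=15120.
Local maxima occur where both diagonal entries negative: (0, -4), (0, 1). Count: 2.

2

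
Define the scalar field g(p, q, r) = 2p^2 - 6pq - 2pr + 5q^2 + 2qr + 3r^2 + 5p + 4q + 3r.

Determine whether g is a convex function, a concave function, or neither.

g is quadratic, so its Hessian is the constant matrix H = [[4, -6, -2], [-6, 10, 2], [-2, 2, 6]].
Leading principal minors: 4, 4, 16.
All positive ⇒ H ≻ 0 ⇒ convex.

convex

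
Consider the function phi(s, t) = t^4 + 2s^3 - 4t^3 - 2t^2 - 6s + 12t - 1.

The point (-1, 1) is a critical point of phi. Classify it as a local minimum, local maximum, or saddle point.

local maximum

The mixed partial ∂²phi/∂s∂t is 0, so the Hessian at any point is diag(phi_ss, phi_tt) = diag(12s, 4(3t^2 - 6t - 1)).
At (-1, 1): H = diag(-12, -16).
Both eigenvalues are negative, so H is negative definite: a local maximum.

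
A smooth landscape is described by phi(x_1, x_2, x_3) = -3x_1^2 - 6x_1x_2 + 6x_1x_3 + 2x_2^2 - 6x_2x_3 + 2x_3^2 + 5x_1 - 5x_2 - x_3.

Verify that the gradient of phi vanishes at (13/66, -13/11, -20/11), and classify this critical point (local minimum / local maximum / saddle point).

saddle point

∇phi = (-6x_1 - 6x_2 + 6x_3 + 5, -6x_1 + 4x_2 - 6x_3 - 5, 6x_1 - 6x_2 + 4x_3 - 1); substituting (13/66, -13/11, -20/11) gives ∇phi = (0, 0, 0), so (13/66, -13/11, -20/11) is indeed a critical point.
The Hessian is constant: H = [[-6, -6, 6], [-6, 4, -6], [6, -6, 4]].
Leading principal minors: Δ₁ = -6, Δ₂ = -60, Δ₃ = 264.
The minors fit neither the all-positive nor the alternating-sign pattern, so H is indefinite: a saddle point.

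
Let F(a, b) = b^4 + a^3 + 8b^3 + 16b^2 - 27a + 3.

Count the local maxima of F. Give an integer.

F separates as a function of a plus a function of b, so ∇F=0 decouples.
∂F/∂a = 3(a - 3)(a + 3) = 0 at a ∈ {-3, 3}; ∂F/∂b = 4b(b + 2)(b + 4) = 0 at b ∈ {-4, -2, 0}.
The Hessian is diagonal: diag(F_aa, F_bb). Second derivatives: F_aa(-3)=-18, F_aa(3)=18; F_bb(-4)=32, F_bb(-2)=-16, F_bb(0)=32.
Local maxima occur where both diagonal entries negative: (-3, -2). Count: 1.

1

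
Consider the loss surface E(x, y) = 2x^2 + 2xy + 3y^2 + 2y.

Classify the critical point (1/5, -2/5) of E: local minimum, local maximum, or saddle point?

local minimum

The Hessian of E is constant: H = [[4, 2], [2, 6]].
det(H) = 4·6 − 2² = 20.
det(H) > 0 and tr(H) = 10 > 0, so H is positive definite and the point is a local minimum.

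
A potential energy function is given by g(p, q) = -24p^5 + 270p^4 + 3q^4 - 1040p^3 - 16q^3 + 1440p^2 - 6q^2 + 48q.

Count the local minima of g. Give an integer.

g separates as a function of p plus a function of q, so ∇g=0 decouples.
∂g/∂p = -120p(p - 4)(p - 3)(p - 2) = 0 at p ∈ {0, 2, 3, 4}; ∂g/∂q = 12(q - 4)(q - 1)(q + 1) = 0 at q ∈ {-1, 1, 4}.
The Hessian is diagonal: diag(g_pp, g_qq). Second derivatives: g_pp(0)=2880, g_pp(2)=-480, g_pp(3)=360, g_pp(4)=-960; g_qq(-1)=120, g_qq(1)=-72, g_qq(4)=180.
Local minima occur where both diagonal entries positive: (0, -1), (0, 4), (3, -1), (3, 4). Count: 4.

4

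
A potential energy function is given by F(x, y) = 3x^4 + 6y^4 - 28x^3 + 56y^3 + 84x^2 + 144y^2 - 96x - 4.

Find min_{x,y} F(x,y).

F(x,y) separates as P(x) + Q(y) − 4, so its minimum is min P + min Q − 4.
P'(x) = 12(x - 4)(x - 2)(x - 1) vanishes at x ∈ {1, 2, 4}; Q'(y) = 24y(y + 3)(y + 4) vanishes at y ∈ {-4, -3, 0}.
Local minima of P (where P''>0): P(1)=-37, P(4)=-64. Local minima of Q: Q(-4)=256, Q(0)=0.
So the global minimum of F is P(4) + Q(0) − 4 = -64 + 0 − 4 = -68, attained at (4, 0).

-68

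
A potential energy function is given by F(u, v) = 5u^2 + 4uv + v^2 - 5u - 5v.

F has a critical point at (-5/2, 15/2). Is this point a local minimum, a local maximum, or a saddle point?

The Hessian of F is constant: H = [[10, 4], [4, 2]].
det(H) = 10·2 − 4² = 4.
det(H) > 0 and tr(H) = 12 > 0, so H is positive definite and the point is a local minimum.

local minimum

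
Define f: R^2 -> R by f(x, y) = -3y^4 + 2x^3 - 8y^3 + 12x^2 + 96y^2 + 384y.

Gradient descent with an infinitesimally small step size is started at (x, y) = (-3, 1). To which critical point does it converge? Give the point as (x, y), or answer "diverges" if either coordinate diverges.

f is separable, so gradient descent decouples: x follows -∂f/∂x, y follows -∂f/∂y.
∂f/∂x = 6x(x + 4); at x=-3 this is -18, so x increases.
∂f/∂y = -12(y - 4)(y + 2)(y + 4); at y=1 this is 540, so y decreases.
x converges to its nearest critical value 0 (a local min of the x-part); y converges to -2. The iterate converges to (0, -2).

(0, -2)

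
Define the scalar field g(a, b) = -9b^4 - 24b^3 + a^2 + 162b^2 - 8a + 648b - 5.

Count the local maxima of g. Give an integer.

0

g separates as a function of a plus a function of b, so ∇g=0 decouples.
∂g/∂a = 2(a - 4) = 0 at a ∈ {4}; ∂g/∂b = -36(b - 3)(b + 2)(b + 3) = 0 at b ∈ {-3, -2, 3}.
The Hessian is diagonal: diag(g_aa, g_bb). Second derivatives: g_aa(4)=2; g_bb(-3)=-216, g_bb(-2)=180, g_bb(3)=-1080.
Local maxima occur where both diagonal entries negative: none. Count: 0.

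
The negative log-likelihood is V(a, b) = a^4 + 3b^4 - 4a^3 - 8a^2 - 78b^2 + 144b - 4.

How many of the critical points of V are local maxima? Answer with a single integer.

V separates as a function of a plus a function of b, so ∇V=0 decouples.
∂V/∂a = 4a(a - 4)(a + 1) = 0 at a ∈ {-1, 0, 4}; ∂V/∂b = 12(b - 3)(b - 1)(b + 4) = 0 at b ∈ {-4, 1, 3}.
The Hessian is diagonal: diag(V_aa, V_bb). Second derivatives: V_aa(-1)=20, V_aa(0)=-16, V_aa(4)=80; V_bb(-4)=420, V_bb(1)=-120, V_bb(3)=168.
Local maxima occur where both diagonal entries negative: (0, 1). Count: 1.

1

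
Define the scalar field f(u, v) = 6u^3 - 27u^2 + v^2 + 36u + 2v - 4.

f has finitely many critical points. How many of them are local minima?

1

f separates as a function of u plus a function of v, so ∇f=0 decouples.
∂f/∂u = 18(u - 2)(u - 1) = 0 at u ∈ {1, 2}; ∂f/∂v = 2(v + 1) = 0 at v ∈ {-1}.
The Hessian is diagonal: diag(f_uu, f_vv). Second derivatives: f_uu(1)=-18, f_uu(2)=18; f_vv(-1)=2.
Local minima occur where both diagonal entries positive: (2, -1). Count: 1.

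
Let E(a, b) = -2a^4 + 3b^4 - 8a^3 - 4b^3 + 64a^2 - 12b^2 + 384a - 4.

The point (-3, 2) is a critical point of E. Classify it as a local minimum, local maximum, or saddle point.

local minimum

The mixed partial ∂²E/∂a∂b is 0, so the Hessian at any point is diag(E_aa, E_bb) = diag(8(-3a^2 - 6a + 16), 12(3b^2 - 2b - 2)).
At (-3, 2): H = diag(56, 72).
Both eigenvalues are positive, so H is positive definite: a local minimum.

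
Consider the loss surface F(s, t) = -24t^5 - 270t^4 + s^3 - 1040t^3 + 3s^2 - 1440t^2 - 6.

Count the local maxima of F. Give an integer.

F separates as a function of s plus a function of t, so ∇F=0 decouples.
∂F/∂s = 3s(s + 2) = 0 at s ∈ {-2, 0}; ∂F/∂t = -120t(t + 2)(t + 3)(t + 4) = 0 at t ∈ {-4, -3, -2, 0}.
The Hessian is diagonal: diag(F_ss, F_tt). Second derivatives: F_ss(-2)=-6, F_ss(0)=6; F_tt(-4)=960, F_tt(-3)=-360, F_tt(-2)=480, F_tt(0)=-2880.
Local maxima occur where both diagonal entries negative: (-2, -3), (-2, 0). Count: 2.

2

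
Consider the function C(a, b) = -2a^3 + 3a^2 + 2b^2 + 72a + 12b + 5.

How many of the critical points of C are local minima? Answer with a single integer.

1

C separates as a function of a plus a function of b, so ∇C=0 decouples.
∂C/∂a = -6(a - 4)(a + 3) = 0 at a ∈ {-3, 4}; ∂C/∂b = 4(b + 3) = 0 at b ∈ {-3}.
The Hessian is diagonal: diag(C_aa, C_bb). Second derivatives: C_aa(-3)=42, C_aa(4)=-42; C_bb(-3)=4.
Local minima occur where both diagonal entries positive: (-3, -3). Count: 1.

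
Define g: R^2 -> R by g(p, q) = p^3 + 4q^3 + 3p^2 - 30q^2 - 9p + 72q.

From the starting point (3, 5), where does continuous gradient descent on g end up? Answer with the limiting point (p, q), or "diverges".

g is separable, so gradient descent decouples: p follows -∂g/∂p, q follows -∂g/∂q.
∂g/∂p = 3(p - 1)(p + 3); at p=3 this is 36, so p decreases.
∂g/∂q = 12(q - 3)(q - 2); at q=5 this is 72, so q decreases.
p converges to its nearest critical value 1 (a local min of the p-part); q converges to 3. The iterate converges to (1, 3).

(1, 3)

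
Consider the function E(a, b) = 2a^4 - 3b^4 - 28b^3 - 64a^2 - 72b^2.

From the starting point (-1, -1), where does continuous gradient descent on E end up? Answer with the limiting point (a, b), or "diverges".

E is separable, so gradient descent decouples: a follows -∂E/∂a, b follows -∂E/∂b.
∂E/∂a = 8a(a - 4)(a + 4); at a=-1 this is 120, so a decreases.
∂E/∂b = -12b(b + 3)(b + 4); at b=-1 this is 72, so b decreases.
a converges to its nearest critical value -4 (a local min of the a-part); b converges to -3. The iterate converges to (-4, -3).

(-4, -3)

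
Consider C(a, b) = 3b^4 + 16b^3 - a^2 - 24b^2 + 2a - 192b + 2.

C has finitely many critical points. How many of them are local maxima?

1

C separates as a function of a plus a function of b, so ∇C=0 decouples.
∂C/∂a = -2(a - 1) = 0 at a ∈ {1}; ∂C/∂b = 12(b - 2)(b + 2)(b + 4) = 0 at b ∈ {-4, -2, 2}.
The Hessian is diagonal: diag(C_aa, C_bb). Second derivatives: C_aa(1)=-2; C_bb(-4)=144, C_bb(-2)=-96, C_bb(2)=288.
Local maxima occur where both diagonal entries negative: (1, -2). Count: 1.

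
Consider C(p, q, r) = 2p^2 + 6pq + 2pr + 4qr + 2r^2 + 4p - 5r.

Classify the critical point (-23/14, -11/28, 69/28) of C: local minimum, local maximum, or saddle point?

saddle point

The Hessian is constant: H = [[4, 6, 2], [6, 0, 4], [2, 4, 4]].
Leading principal minors: Δ₁ = 4, Δ₂ = -36, Δ₃ = -112.
The minors fit neither the all-positive nor the alternating-sign pattern, so H is indefinite: a saddle point.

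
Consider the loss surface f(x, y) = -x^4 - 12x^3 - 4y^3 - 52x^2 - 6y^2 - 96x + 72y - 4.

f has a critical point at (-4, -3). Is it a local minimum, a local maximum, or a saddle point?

saddle point

The mixed partial ∂²f/∂x∂y is 0, so the Hessian at any point is diag(f_xx, f_yy) = diag(-4(3x^2 + 18x + 26), -12(2y + 1)).
At (-4, -3): H = diag(-8, 60).
The eigenvalues have opposite signs, so H is indefinite: a saddle point.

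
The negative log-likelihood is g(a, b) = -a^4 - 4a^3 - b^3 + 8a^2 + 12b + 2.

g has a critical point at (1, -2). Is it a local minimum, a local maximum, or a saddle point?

saddle point

The mixed partial ∂²g/∂a∂b is 0, so the Hessian at any point is diag(g_aa, g_bb) = diag(4(-3a^2 - 6a + 4), -6b).
At (1, -2): H = diag(-20, 12).
The eigenvalues have opposite signs, so H is indefinite: a saddle point.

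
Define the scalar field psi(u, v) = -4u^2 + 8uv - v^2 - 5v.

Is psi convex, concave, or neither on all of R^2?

neither

psi is quadratic, so its Hessian is the constant matrix H = [[-8, 8], [8, -2]].
det(H) = -48, tr(H) = -10.
det(H) < 0, so H is indefinite: neither convex nor concave.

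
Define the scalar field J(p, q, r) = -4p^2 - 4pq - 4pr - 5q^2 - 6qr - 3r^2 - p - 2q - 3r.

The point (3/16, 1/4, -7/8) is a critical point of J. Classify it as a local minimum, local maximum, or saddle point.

The Hessian is constant: H = [[-8, -4, -4], [-4, -10, -6], [-4, -6, -6]].
Leading principal minors: Δ₁ = -8, Δ₂ = 64, Δ₃ = -128.
The minors alternate sign starting negative (−, +, −), so H is negative definite: a local maximum.

local maximum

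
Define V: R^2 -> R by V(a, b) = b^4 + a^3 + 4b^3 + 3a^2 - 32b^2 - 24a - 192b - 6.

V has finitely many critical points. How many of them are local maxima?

1

V separates as a function of a plus a function of b, so ∇V=0 decouples.
∂V/∂a = 3(a - 2)(a + 4) = 0 at a ∈ {-4, 2}; ∂V/∂b = 4(b - 4)(b + 3)(b + 4) = 0 at b ∈ {-4, -3, 4}.
The Hessian is diagonal: diag(V_aa, V_bb). Second derivatives: V_aa(-4)=-18, V_aa(2)=18; V_bb(-4)=32, V_bb(-3)=-28, V_bb(4)=224.
Local maxima occur where both diagonal entries negative: (-4, -3). Count: 1.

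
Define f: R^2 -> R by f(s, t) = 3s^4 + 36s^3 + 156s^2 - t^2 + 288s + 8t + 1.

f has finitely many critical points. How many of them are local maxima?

1

f separates as a function of s plus a function of t, so ∇f=0 decouples.
∂f/∂s = 12(s + 2)(s + 3)(s + 4) = 0 at s ∈ {-4, -3, -2}; ∂f/∂t = -2(t - 4) = 0 at t ∈ {4}.
The Hessian is diagonal: diag(f_ss, f_tt). Second derivatives: f_ss(-4)=24, f_ss(-3)=-12, f_ss(-2)=24; f_tt(4)=-2.
Local maxima occur where both diagonal entries negative: (-3, 4). Count: 1.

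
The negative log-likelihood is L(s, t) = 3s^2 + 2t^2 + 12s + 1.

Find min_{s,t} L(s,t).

-11

L(s,t) separates as P(s) + Q(t) + 1, so its minimum is min P + min Q + 1.
P'(s) = 6s + 12 vanishes at s ∈ {-2}; Q'(t) = 4t vanishes at t ∈ {0}.
Local minima of P (where P''>0): P(-2)=-12. Local minima of Q: Q(0)=0.
So the global minimum of L is P(-2) + Q(0) + 1 = -12 + 0 + 1 = -11, attained at (-2, 0).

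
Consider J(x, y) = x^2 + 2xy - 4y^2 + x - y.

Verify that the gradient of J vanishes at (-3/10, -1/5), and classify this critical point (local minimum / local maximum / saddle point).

saddle point

∇J = (2x + 2y + 1, 2x - 8y - 1); substituting (-3/10, -1/5) gives ∇J = (0, 0), so (-3/10, -1/5) is indeed a critical point.
The Hessian of J is constant: H = [[2, 2], [2, -8]].
det(H) = 2·(-8) − 2² = -20.
Since det(H) < 0, H is indefinite and the critical point is a saddle point.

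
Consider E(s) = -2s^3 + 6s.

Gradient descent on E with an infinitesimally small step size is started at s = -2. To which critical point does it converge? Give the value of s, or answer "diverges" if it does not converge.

E'(s) = -6(s - 1)(s + 1), so E'(-2) = -18.
Gradient descent moves in the -E' direction, i.e. s is increasing.
The nearest critical point in that direction is s = -1, where E'' = 12 > 0 (a local minimum). The iterate converges there.

-1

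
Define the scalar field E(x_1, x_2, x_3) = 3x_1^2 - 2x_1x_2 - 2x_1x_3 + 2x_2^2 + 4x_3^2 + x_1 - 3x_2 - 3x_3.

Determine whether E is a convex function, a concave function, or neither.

convex

E is quadratic, so its Hessian is the constant matrix H = [[6, -2, -2], [-2, 4, 0], [-2, 0, 8]].
Leading principal minors: 6, 20, 144.
All positive ⇒ H ≻ 0 ⇒ convex.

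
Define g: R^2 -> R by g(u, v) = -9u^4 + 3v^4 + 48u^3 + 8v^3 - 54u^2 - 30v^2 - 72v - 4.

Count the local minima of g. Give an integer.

2

g separates as a function of u plus a function of v, so ∇g=0 decouples.
∂g/∂u = -36u(u - 3)(u - 1) = 0 at u ∈ {0, 1, 3}; ∂g/∂v = 12(v - 2)(v + 1)(v + 3) = 0 at v ∈ {-3, -1, 2}.
The Hessian is diagonal: diag(g_uu, g_vv). Second derivatives: g_uu(0)=-108, g_uu(1)=72, g_uu(3)=-216; g_vv(-3)=120, g_vv(-1)=-72, g_vv(2)=180.
Local minima occur where both diagonal entries positive: (1, -3), (1, 2). Count: 2.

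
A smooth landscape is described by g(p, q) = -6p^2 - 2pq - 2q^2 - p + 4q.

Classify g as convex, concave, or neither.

g is quadratic, so its Hessian is the constant matrix H = [[-12, -2], [-2, -4]].
det(H) = 44, tr(H) = -16.
det(H) > 0 and tr(H) < 0, so H is negative definite everywhere: concave.

concave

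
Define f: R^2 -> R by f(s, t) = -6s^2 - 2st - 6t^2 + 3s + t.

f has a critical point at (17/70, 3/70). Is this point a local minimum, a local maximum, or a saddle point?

The Hessian of f is constant: H = [[-12, -2], [-2, -12]].
det(H) = (-12)·(-12) − (-2)² = 140.
det(H) > 0 and tr(H) = -24 < 0, so H is negative definite and the point is a local maximum.

local maximum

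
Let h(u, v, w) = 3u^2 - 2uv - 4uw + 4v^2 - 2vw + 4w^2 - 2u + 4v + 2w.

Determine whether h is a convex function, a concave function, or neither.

h is quadratic, so its Hessian is the constant matrix H = [[6, -2, -4], [-2, 8, -2], [-4, -2, 8]].
Leading principal minors: 6, 44, 168.
All positive ⇒ H ≻ 0 ⇒ convex.

convex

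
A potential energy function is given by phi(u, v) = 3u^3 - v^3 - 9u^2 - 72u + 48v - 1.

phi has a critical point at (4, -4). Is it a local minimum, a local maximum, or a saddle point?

local minimum

The mixed partial ∂²phi/∂u∂v is 0, so the Hessian at any point is diag(phi_uu, phi_vv) = diag(18(u - 1), -6v).
At (4, -4): H = diag(54, 24).
Both eigenvalues are positive, so H is positive definite: a local minimum.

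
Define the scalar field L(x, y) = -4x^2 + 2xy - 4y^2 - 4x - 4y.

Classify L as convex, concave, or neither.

L is quadratic, so its Hessian is the constant matrix H = [[-8, 2], [2, -8]].
det(H) = 60, tr(H) = -16.
det(H) > 0 and tr(H) < 0, so H is negative definite everywhere: concave.

concave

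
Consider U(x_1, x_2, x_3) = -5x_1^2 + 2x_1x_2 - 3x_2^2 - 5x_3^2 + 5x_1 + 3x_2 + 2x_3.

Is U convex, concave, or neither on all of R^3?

concave

U is quadratic, so its Hessian is the constant matrix H = [[-10, 2, 0], [2, -6, 0], [0, 0, -10]].
Leading principal minors: -10, 56, -560.
Signs alternate −, +, − ⇒ H ≺ 0 ⇒ concave.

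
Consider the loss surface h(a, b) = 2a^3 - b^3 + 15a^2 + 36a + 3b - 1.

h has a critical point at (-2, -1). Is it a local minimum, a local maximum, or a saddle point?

local minimum

The mixed partial ∂²h/∂a∂b is 0, so the Hessian at any point is diag(h_aa, h_bb) = diag(6(2a + 5), -6b).
At (-2, -1): H = diag(6, 6).
Both eigenvalues are positive, so H is positive definite: a local minimum.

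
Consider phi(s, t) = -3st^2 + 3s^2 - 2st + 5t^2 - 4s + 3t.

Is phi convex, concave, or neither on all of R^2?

neither

The term -3st^2 is cubic, so the Hessian is not constant.
∂²phi/∂t² = -6s + 10, which takes both signs as s varies (negative for sufficiently large s). A diagonal entry of the Hessian changing sign means the Hessian is neither positive- nor negative-semidefinite on all of R^2.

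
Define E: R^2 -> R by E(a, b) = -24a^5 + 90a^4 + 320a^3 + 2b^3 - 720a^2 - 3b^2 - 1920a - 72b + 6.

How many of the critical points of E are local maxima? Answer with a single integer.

E separates as a function of a plus a function of b, so ∇E=0 decouples.
∂E/∂a = -120(a - 4)(a - 2)(a + 1)(a + 2) = 0 at a ∈ {-2, -1, 2, 4}; ∂E/∂b = 6(b - 4)(b + 3) = 0 at b ∈ {-3, 4}.
The Hessian is diagonal: diag(E_aa, E_bb). Second derivatives: E_aa(-2)=2880, E_aa(-1)=-1800, E_aa(2)=2880, E_aa(4)=-7200; E_bb(-3)=-42, E_bb(4)=42.
Local maxima occur where both diagonal entries negative: (-1, -3), (4, -3). Count: 2.

2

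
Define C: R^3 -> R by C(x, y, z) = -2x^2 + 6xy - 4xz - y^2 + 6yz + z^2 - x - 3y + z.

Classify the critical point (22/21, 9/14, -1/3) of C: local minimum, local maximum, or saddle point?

The Hessian is constant: H = [[-4, 6, -4], [6, -2, 6], [-4, 6, 2]].
Leading principal minors: Δ₁ = -4, Δ₂ = -28, Δ₃ = -168.
The minors fit neither the all-positive nor the alternating-sign pattern, so H is indefinite: a saddle point.

saddle point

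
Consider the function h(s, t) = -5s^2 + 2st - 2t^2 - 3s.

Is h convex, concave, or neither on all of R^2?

concave

h is quadratic, so its Hessian is the constant matrix H = [[-10, 2], [2, -4]].
det(H) = 36, tr(H) = -14.
det(H) > 0 and tr(H) < 0, so H is negative definite everywhere: concave.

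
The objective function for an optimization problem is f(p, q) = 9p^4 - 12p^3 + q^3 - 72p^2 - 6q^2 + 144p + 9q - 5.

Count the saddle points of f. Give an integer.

3

f separates as a function of p plus a function of q, so ∇f=0 decouples.
∂f/∂p = 36(p - 2)(p - 1)(p + 2) = 0 at p ∈ {-2, 1, 2}; ∂f/∂q = 3(q - 3)(q - 1) = 0 at q ∈ {1, 3}.
The Hessian is diagonal: diag(f_pp, f_qq). Second derivatives: f_pp(-2)=432, f_pp(1)=-108, f_pp(2)=144; f_qq(1)=-6, f_qq(3)=6.
Saddle points occur where the two diagonal entries have opposite signs: (-2, 1), (1, 3), (2, 1). Count: 3.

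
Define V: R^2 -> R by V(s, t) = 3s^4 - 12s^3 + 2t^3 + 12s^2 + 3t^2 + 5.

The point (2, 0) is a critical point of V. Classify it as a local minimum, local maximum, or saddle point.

local minimum

The mixed partial ∂²V/∂s∂t is 0, so the Hessian at any point is diag(V_ss, V_tt) = diag(12(3s^2 - 6s + 2), 6(2t + 1)).
At (2, 0): H = diag(24, 6).
Both eigenvalues are positive, so H is positive definite: a local minimum.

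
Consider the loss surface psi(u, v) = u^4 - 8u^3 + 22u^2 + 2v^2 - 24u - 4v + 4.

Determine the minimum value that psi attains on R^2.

-7

psi(u,v) separates as P(u) + Q(v) + 4, so its minimum is min P + min Q + 4.
P'(u) = 4(u - 3)(u - 2)(u - 1) vanishes at u ∈ {1, 2, 3}; Q'(v) = 4v - 4 vanishes at v ∈ {1}.
Local minima of P (where P''>0): P(1)=-9, P(3)=-9. Local minima of Q: Q(1)=-2.
So the global minimum of psi is P(1) + Q(1) + 4 = -9 − 2 + 4 = -7, attained at (1, 1).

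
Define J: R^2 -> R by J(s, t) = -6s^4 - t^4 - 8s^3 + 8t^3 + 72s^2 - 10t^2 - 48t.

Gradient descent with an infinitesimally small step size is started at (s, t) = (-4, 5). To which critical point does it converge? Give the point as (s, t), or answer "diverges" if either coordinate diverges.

diverges

J is separable, so gradient descent decouples: s follows -∂J/∂s, t follows -∂J/∂t.
∂J/∂s = -24s(s - 2)(s + 3); at s=-4 this is 576, so s decreases.
∂J/∂t = -4(t - 4)(t - 3)(t + 1); at t=5 this is -48, so t increases.
The s-coordinate has no critical point in that direction and runs off to infinity.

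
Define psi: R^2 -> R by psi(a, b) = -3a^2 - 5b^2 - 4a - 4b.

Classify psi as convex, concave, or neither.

psi is quadratic, so its Hessian is the constant matrix H = [[-6, 0], [0, -10]].
det(H) = 60, tr(H) = -16.
det(H) > 0 and tr(H) < 0, so H is negative definite everywhere: concave.

concave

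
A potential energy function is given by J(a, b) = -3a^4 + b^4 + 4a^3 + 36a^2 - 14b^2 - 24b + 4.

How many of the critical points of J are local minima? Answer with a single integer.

2

J separates as a function of a plus a function of b, so ∇J=0 decouples.
∂J/∂a = -12a(a - 3)(a + 2) = 0 at a ∈ {-2, 0, 3}; ∂J/∂b = 4(b - 3)(b + 1)(b + 2) = 0 at b ∈ {-2, -1, 3}.
The Hessian is diagonal: diag(J_aa, J_bb). Second derivatives: J_aa(-2)=-120, J_aa(0)=72, J_aa(3)=-180; J_bb(-2)=20, J_bb(-1)=-16, J_bb(3)=80.
Local minima occur where both diagonal entries positive: (0, -2), (0, 3). Count: 2.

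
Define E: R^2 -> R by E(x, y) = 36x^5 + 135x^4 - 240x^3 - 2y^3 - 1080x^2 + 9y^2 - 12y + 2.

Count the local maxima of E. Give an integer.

2

E separates as a function of x plus a function of y, so ∇E=0 decouples.
∂E/∂x = 180x(x - 2)(x + 2)(x + 3) = 0 at x ∈ {-3, -2, 0, 2}; ∂E/∂y = -6(y - 2)(y - 1) = 0 at y ∈ {1, 2}.
The Hessian is diagonal: diag(E_xx, E_yy). Second derivatives: E_xx(-3)=-2700, E_xx(-2)=1440, E_xx(0)=-2160, E_xx(2)=7200; E_yy(1)=6, E_yy(2)=-6.
Local maxima occur where both diagonal entries negative: (-3, 2), (0, 2). Count: 2.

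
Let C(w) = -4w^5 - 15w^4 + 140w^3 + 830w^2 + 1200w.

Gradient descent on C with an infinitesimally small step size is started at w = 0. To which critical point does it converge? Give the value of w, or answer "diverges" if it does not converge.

C'(w) = -20(w - 5)(w + 1)(w + 3)(w + 4), so C'(0) = 1200.
Gradient descent moves in the -C' direction, i.e. w is decreasing.
The nearest critical point in that direction is w = -1, where C'' = 720 > 0 (a local minimum). The iterate converges there.

-1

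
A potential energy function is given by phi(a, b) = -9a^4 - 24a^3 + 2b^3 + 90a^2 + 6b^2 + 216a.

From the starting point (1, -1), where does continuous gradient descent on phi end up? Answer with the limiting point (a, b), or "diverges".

phi is separable, so gradient descent decouples: a follows -∂phi/∂a, b follows -∂phi/∂b.
∂phi/∂a = -36(a - 2)(a + 1)(a + 3); at a=1 this is 288, so a decreases.
∂phi/∂b = 6b(b + 2); at b=-1 this is -6, so b increases.
a converges to its nearest critical value -1 (a local min of the a-part); b converges to 0. The iterate converges to (-1, 0).

(-1, 0)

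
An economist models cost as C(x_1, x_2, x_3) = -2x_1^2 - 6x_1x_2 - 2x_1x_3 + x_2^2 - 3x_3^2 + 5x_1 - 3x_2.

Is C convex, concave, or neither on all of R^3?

neither

C is quadratic, so its Hessian is the constant matrix H = [[-4, -6, -2], [-6, 2, 0], [-2, 0, -6]].
Leading principal minors: -4, -44, 256.
Neither pattern holds ⇒ H is indefinite ⇒ neither convex nor concave.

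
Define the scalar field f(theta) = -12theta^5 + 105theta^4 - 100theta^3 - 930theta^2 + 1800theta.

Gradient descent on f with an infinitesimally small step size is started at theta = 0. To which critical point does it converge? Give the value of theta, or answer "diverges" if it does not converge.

f'(theta) = -60(theta - 5)(theta - 3)(theta - 1)(theta + 2), so f'(0) = 1800.
Gradient descent moves in the -f' direction, i.e. theta is decreasing.
The nearest critical point in that direction is theta = -2, where f'' = 6300 > 0 (a local minimum). The iterate converges there.

-2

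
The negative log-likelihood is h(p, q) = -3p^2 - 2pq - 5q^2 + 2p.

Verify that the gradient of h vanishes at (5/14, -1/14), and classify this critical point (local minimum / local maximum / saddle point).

local maximum

∇h = (-6p - 2q + 2, -2p - 10q); substituting (5/14, -1/14) gives ∇h = (0, 0), so (5/14, -1/14) is indeed a critical point.
The Hessian of h is constant: H = [[-6, -2], [-2, -10]].
det(H) = (-6)·(-10) − (-2)² = 56.
det(H) > 0 and tr(H) = -16 < 0, so H is negative definite and the point is a local maximum.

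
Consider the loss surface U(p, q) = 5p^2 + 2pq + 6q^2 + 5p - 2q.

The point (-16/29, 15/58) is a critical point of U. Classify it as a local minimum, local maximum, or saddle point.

The Hessian of U is constant: H = [[10, 2], [2, 12]].
det(H) = 10·12 − 2² = 116.
det(H) > 0 and tr(H) = 22 > 0, so H is positive definite and the point is a local minimum.

local minimum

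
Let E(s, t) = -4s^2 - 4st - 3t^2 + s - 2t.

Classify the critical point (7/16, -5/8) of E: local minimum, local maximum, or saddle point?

local maximum

The Hessian of E is constant: H = [[-8, -4], [-4, -6]].
det(H) = (-8)·(-6) − (-4)² = 32.
det(H) > 0 and tr(H) = -14 < 0, so H is negative definite and the point is a local maximum.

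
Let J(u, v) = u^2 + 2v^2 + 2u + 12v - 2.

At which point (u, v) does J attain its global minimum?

J(u,v) separates as P(u) + Q(v) − 2, so its minimum is min P + min Q − 2.
P'(u) = 2u + 2 vanishes at u ∈ {-1}; Q'(v) = 4v + 12 vanishes at v ∈ {-3}.
Local minima of P (where P''>0): P(-1)=-1. Local minima of Q: Q(-3)=-18.
So the global minimum of J is P(-1) + Q(-3) − 2 = -1 − 18 − 2 = -21, attained at (-1, -3).

(-1, -3)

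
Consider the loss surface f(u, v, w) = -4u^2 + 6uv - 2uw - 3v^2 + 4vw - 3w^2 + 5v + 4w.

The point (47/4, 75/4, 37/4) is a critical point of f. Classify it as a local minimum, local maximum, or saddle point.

local maximum

The Hessian is constant: H = [[-8, 6, -2], [6, -6, 4], [-2, 4, -6]].
Leading principal minors: Δ₁ = -8, Δ₂ = 12, Δ₃ = -16.
The minors alternate sign starting negative (−, +, −), so H is negative definite: a local maximum.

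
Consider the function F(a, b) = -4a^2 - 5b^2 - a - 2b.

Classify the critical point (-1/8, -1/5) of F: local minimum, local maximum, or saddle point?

The Hessian of F is constant: H = [[-8, 0], [0, -10]].
det(H) = (-8)·(-10) − 0² = 80.
det(H) > 0 and tr(H) = -18 < 0, so H is negative definite and the point is a local maximum.

local maximum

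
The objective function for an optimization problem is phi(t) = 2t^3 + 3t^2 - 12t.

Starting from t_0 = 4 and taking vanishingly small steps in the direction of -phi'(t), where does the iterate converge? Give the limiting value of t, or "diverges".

phi'(t) = 6(t - 1)(t + 2), so phi'(4) = 108.
Gradient descent moves in the -phi' direction, i.e. t is decreasing.
The nearest critical point in that direction is t = 1, where phi'' = 18 > 0 (a local minimum). The iterate converges there.

1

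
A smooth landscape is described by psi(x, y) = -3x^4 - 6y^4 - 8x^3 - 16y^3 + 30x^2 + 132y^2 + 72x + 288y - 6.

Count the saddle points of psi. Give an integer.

psi separates as a function of x plus a function of y, so ∇psi=0 decouples.
∂psi/∂x = -12(x - 2)(x + 1)(x + 3) = 0 at x ∈ {-3, -1, 2}; ∂psi/∂y = -24(y - 3)(y + 1)(y + 4) = 0 at y ∈ {-4, -1, 3}.
The Hessian is diagonal: diag(psi_xx, psi_yy). Second derivatives: psi_xx(-3)=-120, psi_xx(-1)=72, psi_xx(2)=-180; psi_yy(-4)=-504, psi_yy(-1)=288, psi_yy(3)=-672.
Saddle points occur where the two diagonal entries have opposite signs: (-3, -1), (-1, -4), (-1, 3), (2, -1). Count: 4.

4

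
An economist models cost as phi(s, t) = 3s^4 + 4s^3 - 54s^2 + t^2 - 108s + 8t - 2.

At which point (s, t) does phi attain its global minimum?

phi(s,t) separates as P(s) + Q(t) − 2, so its minimum is min P + min Q − 2.
P'(s) = 12(s - 3)(s + 1)(s + 3) vanishes at s ∈ {-3, -1, 3}; Q'(t) = 2(t + 4) vanishes at t ∈ {-4}.
Local minima of P (where P''>0): P(-3)=-27, P(3)=-459. Local minima of Q: Q(-4)=-16.
So the global minimum of phi is P(3) + Q(-4) − 2 = -459 − 16 − 2 = -477, attained at (3, -4).

(3, -4)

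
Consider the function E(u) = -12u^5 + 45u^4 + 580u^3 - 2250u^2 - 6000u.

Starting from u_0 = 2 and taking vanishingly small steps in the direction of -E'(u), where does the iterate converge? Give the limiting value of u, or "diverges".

E'(u) = -60(u - 5)(u - 4)(u + 1)(u + 5), so E'(2) = -7560.
Gradient descent moves in the -E' direction, i.e. u is increasing.
The nearest critical point in that direction is u = 4, where E'' = 2700 > 0 (a local minimum). The iterate converges there.

4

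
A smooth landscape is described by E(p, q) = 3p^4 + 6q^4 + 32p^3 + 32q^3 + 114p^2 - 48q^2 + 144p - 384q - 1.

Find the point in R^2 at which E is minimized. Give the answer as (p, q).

(-1, 2)

E(p,q) separates as A(p) + B(q) − 1, so its minimum is min A + min B − 1.
A'(p) = 12(p + 1)(p + 3)(p + 4) vanishes at p ∈ {-4, -3, -1}; B'(q) = 24(q - 2)(q + 2)(q + 4) vanishes at q ∈ {-4, -2, 2}.
Local minima of A (where A''>0): A(-4)=-32, A(-1)=-59. Local minima of B: B(-4)=256, B(2)=-608.
So the global minimum of E is A(-1) + B(2) − 1 = -59 − 608 − 1 = -668, attained at (-1, 2).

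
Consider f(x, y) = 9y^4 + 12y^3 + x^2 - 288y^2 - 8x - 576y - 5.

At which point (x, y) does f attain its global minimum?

(4, 4)

f(x,y) separates as P(x) + Q(y) − 5, so its minimum is min P + min Q − 5.
P'(x) = 2x - 8 vanishes at x ∈ {4}; Q'(y) = 36(y - 4)(y + 1)(y + 4) vanishes at y ∈ {-4, -1, 4}.
Local minima of P (where P''>0): P(4)=-16. Local minima of Q: Q(-4)=-768, Q(4)=-3840.
So the global minimum of f is P(4) + Q(4) − 5 = -16 − 3840 − 5 = -3861, attained at (4, 4).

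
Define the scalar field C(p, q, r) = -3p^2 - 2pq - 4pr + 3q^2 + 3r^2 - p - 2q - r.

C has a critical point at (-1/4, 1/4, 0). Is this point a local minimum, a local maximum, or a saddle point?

The Hessian is constant: H = [[-6, -2, -4], [-2, 6, 0], [-4, 0, 6]].
Leading principal minors: Δ₁ = -6, Δ₂ = -40, Δ₃ = -336.
The minors fit neither the all-positive nor the alternating-sign pattern, so H is indefinite: a saddle point.

saddle point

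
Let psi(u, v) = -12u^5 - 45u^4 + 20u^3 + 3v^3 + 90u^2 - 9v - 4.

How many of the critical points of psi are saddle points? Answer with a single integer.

psi separates as a function of u plus a function of v, so ∇psi=0 decouples.
∂psi/∂u = -60u(u - 1)(u + 1)(u + 3) = 0 at u ∈ {-3, -1, 0, 1}; ∂psi/∂v = 9(v - 1)(v + 1) = 0 at v ∈ {-1, 1}.
The Hessian is diagonal: diag(psi_uu, psi_vv). Second derivatives: psi_uu(-3)=1440, psi_uu(-1)=-240, psi_uu(0)=180, psi_uu(1)=-480; psi_vv(-1)=-18, psi_vv(1)=18.
Saddle points occur where the two diagonal entries have opposite signs: (-3, -1), (-1, 1), (0, -1), (1, 1). Count: 4.

4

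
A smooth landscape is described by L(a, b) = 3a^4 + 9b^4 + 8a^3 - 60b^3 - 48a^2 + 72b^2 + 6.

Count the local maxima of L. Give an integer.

L separates as a function of a plus a function of b, so ∇L=0 decouples.
∂L/∂a = 12a(a - 2)(a + 4) = 0 at a ∈ {-4, 0, 2}; ∂L/∂b = 36b(b - 4)(b - 1) = 0 at b ∈ {0, 1, 4}.
The Hessian is diagonal: diag(L_aa, L_bb). Second derivatives: L_aa(-4)=288, L_aa(0)=-96, L_aa(2)=144; L_bb(0)=144, L_bb(1)=-108, L_bb(4)=432.
Local maxima occur where both diagonal entries negative: (0, 1). Count: 1.

1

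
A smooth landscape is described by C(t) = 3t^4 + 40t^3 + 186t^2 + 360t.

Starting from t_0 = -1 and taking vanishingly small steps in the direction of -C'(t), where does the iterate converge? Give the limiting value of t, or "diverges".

C'(t) = 12(t + 2)(t + 3)(t + 5), so C'(-1) = 96.
Gradient descent moves in the -C' direction, i.e. t is decreasing.
The nearest critical point in that direction is t = -2, where C'' = 36 > 0 (a local minimum). The iterate converges there.

-2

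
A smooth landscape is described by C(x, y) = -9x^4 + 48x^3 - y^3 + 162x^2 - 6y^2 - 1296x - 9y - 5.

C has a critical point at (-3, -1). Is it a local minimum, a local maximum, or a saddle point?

local maximum

The mixed partial ∂²C/∂x∂y is 0, so the Hessian at any point is diag(C_xx, C_yy) = diag(36(-3x^2 + 8x + 9), -6(y + 2)).
At (-3, -1): H = diag(-1512, -6).
Both eigenvalues are negative, so H is negative definite: a local maximum.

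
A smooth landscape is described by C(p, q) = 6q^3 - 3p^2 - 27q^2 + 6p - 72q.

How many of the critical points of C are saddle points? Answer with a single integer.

1

C separates as a function of p plus a function of q, so ∇C=0 decouples.
∂C/∂p = -6(p - 1) = 0 at p ∈ {1}; ∂C/∂q = 18(q - 4)(q + 1) = 0 at q ∈ {-1, 4}.
The Hessian is diagonal: diag(C_pp, C_qq). Second derivatives: C_pp(1)=-6; C_qq(-1)=-90, C_qq(4)=90.
Saddle points occur where the two diagonal entries have opposite signs: (1, 4). Count: 1.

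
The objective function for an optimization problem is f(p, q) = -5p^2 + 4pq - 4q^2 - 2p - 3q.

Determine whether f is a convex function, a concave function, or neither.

f is quadratic, so its Hessian is the constant matrix H = [[-10, 4], [4, -8]].
det(H) = 64, tr(H) = -18.
det(H) > 0 and tr(H) < 0, so H is negative definite everywhere: concave.

concave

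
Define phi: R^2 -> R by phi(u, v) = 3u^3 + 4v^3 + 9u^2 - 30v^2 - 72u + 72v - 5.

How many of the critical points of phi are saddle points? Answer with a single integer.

phi separates as a function of u plus a function of v, so ∇phi=0 decouples.
∂phi/∂u = 9(u - 2)(u + 4) = 0 at u ∈ {-4, 2}; ∂phi/∂v = 12(v - 3)(v - 2) = 0 at v ∈ {2, 3}.
The Hessian is diagonal: diag(phi_uu, phi_vv). Second derivatives: phi_uu(-4)=-54, phi_uu(2)=54; phi_vv(2)=-12, phi_vv(3)=12.
Saddle points occur where the two diagonal entries have opposite signs: (-4, 3), (2, 2). Count: 2.

2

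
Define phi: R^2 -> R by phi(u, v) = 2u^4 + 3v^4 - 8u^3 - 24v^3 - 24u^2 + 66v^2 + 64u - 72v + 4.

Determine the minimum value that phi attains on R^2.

-151

phi(u,v) separates as P(u) + Q(v) + 4, so its minimum is min P + min Q + 4.
P'(u) = 8(u - 4)(u - 1)(u + 2) vanishes at u ∈ {-2, 1, 4}; Q'(v) = 12(v - 3)(v - 2)(v - 1) vanishes at v ∈ {1, 2, 3}.
Local minima of P (where P''>0): P(-2)=-128, P(4)=-128. Local minima of Q: Q(1)=-27, Q(3)=-27.
So the global minimum of phi is P(-2) + Q(1) + 4 = -128 − 27 + 4 = -151, attained at (-2, 1).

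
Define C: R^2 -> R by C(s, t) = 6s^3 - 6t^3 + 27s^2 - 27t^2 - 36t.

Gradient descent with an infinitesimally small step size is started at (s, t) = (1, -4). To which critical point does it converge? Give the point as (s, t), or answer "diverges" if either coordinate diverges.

(0, -2)

C is separable, so gradient descent decouples: s follows -∂C/∂s, t follows -∂C/∂t.
∂C/∂s = 18s(s + 3); at s=1 this is 72, so s decreases.
∂C/∂t = -18(t + 1)(t + 2); at t=-4 this is -108, so t increases.
s converges to its nearest critical value 0 (a local min of the s-part); t converges to -2. The iterate converges to (0, -2).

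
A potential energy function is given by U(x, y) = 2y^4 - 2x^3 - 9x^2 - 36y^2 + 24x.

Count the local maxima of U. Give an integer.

U separates as a function of x plus a function of y, so ∇U=0 decouples.
∂U/∂x = -6(x - 1)(x + 4) = 0 at x ∈ {-4, 1}; ∂U/∂y = 8y(y - 3)(y + 3) = 0 at y ∈ {-3, 0, 3}.
The Hessian is diagonal: diag(U_xx, U_yy). Second derivatives: U_xx(-4)=30, U_xx(1)=-30; U_yy(-3)=144, U_yy(0)=-72, U_yy(3)=144.
Local maxima occur where both diagonal entries negative: (1, 0). Count: 1.

1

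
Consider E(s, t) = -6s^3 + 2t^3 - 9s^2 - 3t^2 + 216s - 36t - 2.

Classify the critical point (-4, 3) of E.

local minimum

The mixed partial ∂²E/∂s∂t is 0, so the Hessian at any point is diag(E_ss, E_tt) = diag(-18(2s + 1), 6(2t - 1)).
At (-4, 3): H = diag(126, 30).
Both eigenvalues are positive, so H is positive definite: a local minimum.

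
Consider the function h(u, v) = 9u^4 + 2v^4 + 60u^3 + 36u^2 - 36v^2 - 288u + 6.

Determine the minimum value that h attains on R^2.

h(u,v) separates as P(u) + Q(v) + 6, so its minimum is min P + min Q + 6.
P'(u) = 36(u - 1)(u + 2)(u + 4) vanishes at u ∈ {-4, -2, 1}; Q'(v) = 8v(v - 3)(v + 3) vanishes at v ∈ {-3, 0, 3}.
Local minima of P (where P''>0): P(-4)=192, P(1)=-183. Local minima of Q: Q(-3)=-162, Q(3)=-162.
So the global minimum of h is P(1) + Q(-3) + 6 = -183 − 162 + 6 = -339, attained at (1, -3).

-339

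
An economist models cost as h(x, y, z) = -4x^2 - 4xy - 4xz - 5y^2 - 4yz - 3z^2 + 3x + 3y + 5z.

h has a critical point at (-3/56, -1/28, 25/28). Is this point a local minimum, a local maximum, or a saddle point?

local maximum

The Hessian is constant: H = [[-8, -4, -4], [-4, -10, -4], [-4, -4, -6]].
Leading principal minors: Δ₁ = -8, Δ₂ = 64, Δ₃ = -224.
The minors alternate sign starting negative (−, +, −), so H is negative definite: a local maximum.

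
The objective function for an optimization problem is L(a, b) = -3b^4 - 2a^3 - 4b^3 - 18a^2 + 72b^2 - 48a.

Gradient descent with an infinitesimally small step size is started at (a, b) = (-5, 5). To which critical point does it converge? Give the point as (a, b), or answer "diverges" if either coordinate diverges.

diverges

L is separable, so gradient descent decouples: a follows -∂L/∂a, b follows -∂L/∂b.
∂L/∂a = -6(a + 2)(a + 4); at a=-5 this is -18, so a increases.
∂L/∂b = -12b(b - 3)(b + 4); at b=5 this is -1080, so b increases.
The b-coordinate has no critical point in that direction and runs off to infinity.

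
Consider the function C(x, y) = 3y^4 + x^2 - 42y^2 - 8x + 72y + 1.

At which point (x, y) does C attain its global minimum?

C(x,y) separates as P(x) + Q(y) + 1, so its minimum is min P + min Q + 1.
P'(x) = 2x - 8 vanishes at x ∈ {4}; Q'(y) = 12(y - 2)(y - 1)(y + 3) vanishes at y ∈ {-3, 1, 2}.
Local minima of P (where P''>0): P(4)=-16. Local minima of Q: Q(-3)=-351, Q(2)=24.
So the global minimum of C is P(4) + Q(-3) + 1 = -16 − 351 + 1 = -366, attained at (4, -3).

(4, -3)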